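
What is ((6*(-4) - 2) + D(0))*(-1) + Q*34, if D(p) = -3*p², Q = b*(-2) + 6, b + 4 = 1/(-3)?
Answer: 1574/3 ≈ 524.67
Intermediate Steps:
b = -13/3 (b = -4 + 1/(-3) = -4 - ⅓ = -13/3 ≈ -4.3333)
Q = 44/3 (Q = -13/3*(-2) + 6 = 26/3 + 6 = 44/3 ≈ 14.667)
((6*(-4) - 2) + D(0))*(-1) + Q*34 = ((6*(-4) - 2) - 3*0²)*(-1) + (44/3)*34 = ((-24 - 2) - 3*0)*(-1) + 1496/3 = (-26 + 0)*(-1) + 1496/3 = -26*(-1) + 1496/3 = 26 + 1496/3 = 1574/3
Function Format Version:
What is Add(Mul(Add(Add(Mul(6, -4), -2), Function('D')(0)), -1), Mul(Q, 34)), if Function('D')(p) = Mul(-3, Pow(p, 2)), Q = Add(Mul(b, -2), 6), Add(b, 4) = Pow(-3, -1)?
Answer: Rational(1574, 3) ≈ 524.67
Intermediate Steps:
b = Rational(-13, 3) (b = Add(-4, Pow(-3, -1)) = Add(-4, Rational(-1, 3)) = Rational(-13, 3) ≈ -4.3333)
Q = Rational(44, 3) (Q = Add(Mul(Rational(-13, 3), -2), 6) = Add(Rational(26, 3), 6) = Rational(44, 3) ≈ 14.667)
Add(Mul(Add(Add(Mul(6, -4), -2), Function('D')(0)), -1), Mul(Q, 34)) = Add(Mul(Add(Add(Mul(6, -4), -2), Mul(-3, Pow(0, 2))), -1), Mul(Rational(44, 3), 34)) = Add(Mul(Add(Add(-24, -2), Mul(-3, 0)), -1), Rational(1496, 3)) = Add(Mul(Add(-26, 0), -1), Rational(1496, 3)) = Add(Mul(-26, -1), Rational(1496, 3)) = Add(26, Rational(1496, 3)) = Rational(1574, 3)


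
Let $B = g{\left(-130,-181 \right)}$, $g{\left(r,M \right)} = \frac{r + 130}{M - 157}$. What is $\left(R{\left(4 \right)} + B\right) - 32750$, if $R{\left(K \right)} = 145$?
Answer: $-32605$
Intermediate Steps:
$g{\left(r,M \right)} = \frac{130 + r}{-157 + M}$
$B = 0$ ($B = \frac{130 - 130}{-157 - 181} = \frac{1}{-338} \cdot 0 = \left(- \frac{1}{338}\right) 0 = 0$)
$\left(R{\left(4 \right)} + B\right) - 32750 = \left(145 + 0\right) - 32750 = 145 - 32750 = -32605$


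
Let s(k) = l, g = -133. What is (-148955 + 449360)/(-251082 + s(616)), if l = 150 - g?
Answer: -300405/250799 ≈ -1.1978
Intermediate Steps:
l = 283 (l = 150 - 1*(-133) = 150 + 133 = 283)
s(k) = 283
(-148955 + 449360)/(-251082 + s(616)) = (-148955 + 449360)/(-251082 + 283) = 300405/(-250799) = 300405*(-1/250799) = -300405/250799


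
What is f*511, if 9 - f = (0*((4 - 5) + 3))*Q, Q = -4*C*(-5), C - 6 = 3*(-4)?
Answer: 4599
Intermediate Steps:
C = -6 (C = 6 + 3*(-4) = 6 - 12 = -6)
Q = -120 (Q = -4*(-6)*(-5) = 24*(-5) = -120)
f = 9 (f = 9 - 0*((4 - 5) + 3)*(-120) = 9 - 0*(-1 + 3)*(-120) = 9 - 0*2*(-120) = 9 - 0*(-120) = 9 - 1*0 = 9 + 0 = 9)
f*511 = 9*511 = 4599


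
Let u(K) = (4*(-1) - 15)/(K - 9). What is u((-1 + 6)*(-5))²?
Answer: 361/1156 ≈ 0.31228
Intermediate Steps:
u(K) = -19/(-9 + K) (u(K) = (-4 - 15)/(-9 + K) = -19/(-9 + K))
u((-1 + 6)*(-5))² = (-19/(-9 + (-1 + 6)*(-5)))² = (-19/(-9 + 5*(-5)))² = (-19/(-9 - 25))² = (-19/(-34))² = (-19*(-1/34))² = (19/34)² = 361/1156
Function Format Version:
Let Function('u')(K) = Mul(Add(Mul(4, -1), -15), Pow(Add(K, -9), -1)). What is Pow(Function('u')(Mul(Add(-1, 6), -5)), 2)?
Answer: Rational(361, 1156) ≈ 0.31228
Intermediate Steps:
Function('u')(K) = Mul(-19, Pow(Add(-9, K), -1)) (Function('u')(K) = Mul(Add(-4, -15), Pow(Add(-9, K), -1)) = Mul(-19, Pow(Add(-9, K), -1)))
Pow(Function('u')(Mul(Add(-1, 6), -5)), 2) = Pow(Mul(-19, Pow(Add(-9, Mul(Add(-1, 6), -5)), -1)), 2) = Pow(Mul(-19, Pow(Add(-9, Mul(5, -5)), -1)), 2) = Pow(Mul(-19, Pow(Add(-9, -25), -1)), 2) = Pow(Mul(-19, Pow(-34, -1)), 2) = Pow(Mul(-19, Rational(-1, 34)), 2) = Pow(Rational(19, 34), 2) = Rational(361, 1156)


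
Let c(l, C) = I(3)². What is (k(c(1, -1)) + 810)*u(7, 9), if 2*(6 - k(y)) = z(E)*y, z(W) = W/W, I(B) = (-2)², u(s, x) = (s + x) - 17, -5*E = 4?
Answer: -808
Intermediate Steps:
E = -⅘ (E = -⅕*4 = -⅘ ≈ -0.80000)
u(s, x) = -17 + s + x
I(B) = 4
z(W) = 1
c(l, C) = 16 (c(l, C) = 4² = 16)
k(y) = 6 - y/2
(k(c(1, -1)) + 810)*u(7, 9) = ((6 - ½*16) + 810)*(-17 + 7 + 9) = ((6 - 8) + 810)*(-1) = (-2 + 810)*(-1) = 808*(-1) = -808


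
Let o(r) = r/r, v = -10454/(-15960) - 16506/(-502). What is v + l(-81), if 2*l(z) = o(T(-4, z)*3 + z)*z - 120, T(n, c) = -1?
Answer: -134128573/2002980 ≈ -66.964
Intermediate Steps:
v = 67170917/2002980 (v = -10454*(-1/15960) - 16506*(-1/502) = 5227/7980 + 8253/251 = 67170917/2002980 ≈ 33.535)
o(r) = 1
l(z) = -60 + z/2 (l(z) = (1*z - 120)/2 = (z - 120)/2 = (-120 + z)/2 = -60 + z/2)
v + l(-81) = 67170917/2002980 + (-60 + (1/2)*(-81)) = 67170917/2002980 + (-60 - 81/2) = 67170917/2002980 - 201/2 = -134128573/2002980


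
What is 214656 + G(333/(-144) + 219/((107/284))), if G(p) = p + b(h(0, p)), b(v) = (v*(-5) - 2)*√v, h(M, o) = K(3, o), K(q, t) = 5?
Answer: 368482249/1712 - 27*√5 ≈ 2.1517e+5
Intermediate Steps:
h(M, o) = 5
b(v) = √v*(-2 - 5*v) (b(v) = (-5*v - 2)*√v = (-2 - 5*v)*√v = √v*(-2 - 5*v))
G(p) = p - 27*√5 (G(p) = p + √5*(-2 - 5*5) = p + √5*(-2 - 25) = p + √5*(-27) = p - 27*√5)
214656 + G(333/(-144) + 219/((107/284))) = 214656 + ((333/(-144) + 219/((107/284))) - 27*√5) = 214656 + ((333*(-1/144) + 219/((107*(1/284)))) - 27*√5) = 214656 + ((-37/16 + 219/(107/284)) - 27*√5) = 214656 + ((-37/16 + 219*(284/107)) - 27*√5) = 214656 + ((-37/16 + 62196/107) - 27*√5) = 214656 + (991177/1712 - 27*√5) = 368482249/1712 - 27*√5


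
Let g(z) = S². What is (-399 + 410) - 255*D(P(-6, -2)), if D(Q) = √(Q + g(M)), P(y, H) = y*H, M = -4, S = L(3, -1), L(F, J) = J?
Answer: 11 - 255*√13 ≈ -908.42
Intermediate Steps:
S = -1
P(y, H) = H*y
g(z) = 1 (g(z) = (-1)² = 1)
D(Q) = √(1 + Q) (D(Q) = √(Q + 1) = √(1 + Q))
(-399 + 410) - 255*D(P(-6, -2)) = (-399 + 410) - 255*√(1 - 2*(-6)) = 11 - 255*√(1 + 12) = 11 - 255*√13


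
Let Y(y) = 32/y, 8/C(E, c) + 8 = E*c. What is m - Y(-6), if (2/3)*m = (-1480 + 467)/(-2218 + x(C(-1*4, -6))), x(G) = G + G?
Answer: 26687/4434 ≈ 6.0187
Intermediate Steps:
C(E, c) = 8/(-8 + E*c)
x(G) = 2*G
m = 1013/1478 (m = 3*((-1480 + 467)/(-2218 + 2*(8/(-8 - 1*4*(-6)))))/2 = 3*(-1013/(-2218 + 2*(8/(-8 - 4*(-6)))))/2 = 3*(-1013/(-2218 + 2*(8/(-8 + 24))))/2 = 3*(-1013/(-2218 + 2*(8/16)))/2 = 3*(-1013/(-2218 + 2*(8*(1/16))))/2 = 3*(-1013/(-2218 + 2*(½)))/2 = 3*(-1013/(-2218 + 1))/2 = 3*(-1013/(-2217))/2 = 3*(-1013*(-1/2217))/2 = (3/2)*(1013/2217) = 1013/1478 ≈ 0.68539)
m - Y(-6) = 1013/1478 - 32/(-6) = 1013/1478 - 32*(-1)/6 = 1013/1478 - 1*(-16/3) = 1013/1478 + 16/3 = 26687/4434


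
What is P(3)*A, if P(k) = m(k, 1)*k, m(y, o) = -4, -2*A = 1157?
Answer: 6942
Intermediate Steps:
A = -1157/2 (A = -½*1157 = -1157/2 ≈ -578.50)
P(k) = -4*k
P(3)*A = -4*3*(-1157/2) = -12*(-1157/2) = 6942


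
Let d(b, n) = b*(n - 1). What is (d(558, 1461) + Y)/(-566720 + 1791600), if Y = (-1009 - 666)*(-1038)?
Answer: 255333/122488 ≈ 2.0846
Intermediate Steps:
d(b, n) = b*(-1 + n)
Y = 1738650 (Y = -1675*(-1038) = 1738650)
(d(558, 1461) + Y)/(-566720 + 1791600) = (558*(-1 + 1461) + 1738650)/(-566720 + 1791600) = (558*1460 + 1738650)/1224880 = (814680 + 1738650)*(1/1224880) = 2553330*(1/1224880) = 255333/122488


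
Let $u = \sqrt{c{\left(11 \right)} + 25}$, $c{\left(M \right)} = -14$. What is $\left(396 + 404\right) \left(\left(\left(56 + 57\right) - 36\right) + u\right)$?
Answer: $61600 + 800 \sqrt{11} \approx 64253.0$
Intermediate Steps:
$u = \sqrt{11}$ ($u = \sqrt{-14 + 25} = \sqrt{11} \approx 3.3166$)
$\left(396 + 404\right) \left(\left(\left(56 + 57\right) - 36\right) + u\right) = \left(396 + 404\right) \left(\left(\left(56 + 57\right) - 36\right) + \sqrt{11}\right) = 800 \left(\left(113 - 36\right) + \sqrt{11}\right) = 800 \left(77 + \sqrt{11}\right) = 61600 + 800 \sqrt{11}$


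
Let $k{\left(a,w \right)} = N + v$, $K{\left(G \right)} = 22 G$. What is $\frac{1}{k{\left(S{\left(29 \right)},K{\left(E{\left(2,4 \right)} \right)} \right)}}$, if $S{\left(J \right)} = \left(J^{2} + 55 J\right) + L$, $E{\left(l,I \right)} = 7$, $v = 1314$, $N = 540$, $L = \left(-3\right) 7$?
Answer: $\frac{1}{1854} \approx 0.00053937$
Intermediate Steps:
$L = -21$
$S{\left(J \right)} = -21 + J^{2} + 55 J$ ($S{\left(J \right)} = \left(J^{2} + 55 J\right) - 21 = -21 + J^{2} + 55 J$)
$k{\left(a,w \right)} = 1854$ ($k{\left(a,w \right)} = 540 + 1314 = 1854$)
$\frac{1}{k{\left(S{\left(29 \right)},K{\left(E{\left(2,4 \right)} \right)} \right)}} = \frac{1}{1854}$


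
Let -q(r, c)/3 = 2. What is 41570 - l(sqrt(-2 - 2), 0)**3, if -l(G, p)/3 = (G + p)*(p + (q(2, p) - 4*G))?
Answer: -34462 - 202176*I ≈ -34462.0 - 2.0218e+5*I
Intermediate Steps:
q(r, c) = -6 (q(r, c) = -3*2 = -6)
l(G, p) = -3*(G + p)*(-6 + p - 4*G) (l(G, p) = -3*(G + p)*(p + (-6 - 4*G)) = -3*(G + p)*(-6 + p - 4*G))
41570 - l(sqrt(-2 - 2), 0)**3 = 41570 - (-3*0**2 + 12*(sqrt(-2 - 2))**2 + 18*sqrt(-2 - 2) + 18*0 + 9*sqrt(-2 - 2)*0)**3 = 41570 - (-3*0 + 12*(sqrt(-4))**2 + 18*sqrt(-4) + 0 + 9*sqrt(-4)*0)**3 = 41570 - (0 + 12*(2*I)**2 + 18*(2*I) + 0 + 9*(2*I)*0)**3 = 41570 - (0 + 12*(-4) + 36*I + 0 + 0)**3 = 41570 - (0 - 48 + 36*I + 0 + 0)**3 = 41570 - (-48 + 36*I)**3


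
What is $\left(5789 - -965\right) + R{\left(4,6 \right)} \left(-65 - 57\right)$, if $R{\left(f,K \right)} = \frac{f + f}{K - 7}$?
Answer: $7730$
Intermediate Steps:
$R{\left(f,K \right)} = \frac{2 f}{-7 + K}$
$\left(5789 - -965\right) + R{\left(4,6 \right)} \left(-65 - 57\right) = \left(5789 - -965\right) + 2 \cdot 4 \frac{1}{-7 + 6} \left(-65 - 57\right) = \left(5789 + 965\right) + 2 \cdot 4 \frac{1}{-1} \left(-122\right) = 6754 + 2 \cdot 4 \left(-1\right) \left(-122\right) = 6754 - -976 = 6754 + 976 = 7730$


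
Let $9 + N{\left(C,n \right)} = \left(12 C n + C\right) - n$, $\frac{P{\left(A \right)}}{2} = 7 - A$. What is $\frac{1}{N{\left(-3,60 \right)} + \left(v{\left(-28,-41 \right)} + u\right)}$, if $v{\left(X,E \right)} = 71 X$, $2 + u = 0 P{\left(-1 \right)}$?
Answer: $- \frac{1}{4222} \approx -0.00023685$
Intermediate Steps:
$P{\left(A \right)} = 14 - 2 A$ ($P{\left(A \right)} = 2 \left(7 - A\right) = 14 - 2 A$)
$N{\left(C,n \right)} = -9 + C - n + 12 C n$ ($N{\left(C,n \right)} = -9 - \left(n - C - 12 C n\right) = -9 + \left(C - n + 12 C n\right) = -9 + C - n + 12 C n$)
$u = -2$ ($u = -2 + 0 \left(14 - -2\right) = -2 + 0 \left(14 + 2\right) = -2 + 0 \cdot 16 = -2 + 0 = -2$)
$\frac{1}{N{\left(-3,60 \right)} + \left(v{\left(-28,-41 \right)} + u\right)} = \frac{1}{\left(-9 - 3 - 60 + 12 \left(-3\right) 60\right) + \left(71 \left(-28\right) - 2\right)} = \frac{1}{\left(-9 - 3 - 60 - 2160\right) - 1990} = \frac{1}{-2232 - 1990} = \frac{1}{-4222} = - \frac{1}{4222}$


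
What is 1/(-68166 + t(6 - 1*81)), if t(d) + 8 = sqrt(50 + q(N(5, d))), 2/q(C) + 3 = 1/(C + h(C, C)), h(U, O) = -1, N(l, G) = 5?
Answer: -374957/25562318247 - sqrt(5962)/51124636494 ≈ -1.4670e-5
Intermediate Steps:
q(C) = 2/(-3 + 1/(-1 + C)) (q(C) = 2/(-3 + 1/(C - 1)) = 2/(-3 + 1/(-1 + C)))
t(d) = -8 + sqrt(5962)/11 (t(d) = -8 + sqrt(50 + 2*(1 - 1*5)/(-4 + 3*5)) = -8 + sqrt(50 + 2*(1 - 5)/(-4 + 15)) = -8 + sqrt(50 + 2*(-4)/11) = -8 + sqrt(50 + 2*(1/11)*(-4)) = -8 + sqrt(50 - 8/11) = -8 + sqrt(542/11) = -8 + sqrt(5962)/11)
1/(-68166 + t(6 - 1*81)) = 1/(-68166 + (-8 + sqrt(5962)/11)) = 1/(-68174 + sqrt(5962)/11)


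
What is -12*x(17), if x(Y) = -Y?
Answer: 204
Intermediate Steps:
-12*x(17) = -(-12)*17 = -12*(-17) = 204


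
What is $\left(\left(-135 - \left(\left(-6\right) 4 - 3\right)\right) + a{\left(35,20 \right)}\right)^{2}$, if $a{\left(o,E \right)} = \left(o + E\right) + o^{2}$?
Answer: $1373584$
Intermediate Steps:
$a{\left(o,E \right)} = E + o + o^{2}$ ($a{\left(o,E \right)} = \left(E + o\right) + o^{2} = E + o + o^{2}$)
$\left(\left(-135 - \left(\left(-6\right) 4 - 3\right)\right) + a{\left(35,20 \right)}\right)^{2} = \left(\left(-135 - \left(\left(-6\right) 4 - 3\right)\right) + \left(20 + 35 + 35^{2}\right)\right)^{2} = \left(\left(-135 - \left(-24 - 3\right)\right) + \left(20 + 35 + 1225\right)\right)^{2} = \left(\left(-135 - -27\right) + 1280\right)^{2} = \left(\left(-135 + 27\right) + 1280\right)^{2} = \left(-108 + 1280\right)^{2} = 1172^{2} = 1373584$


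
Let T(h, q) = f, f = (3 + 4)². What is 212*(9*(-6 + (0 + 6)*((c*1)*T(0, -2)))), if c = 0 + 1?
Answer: 549504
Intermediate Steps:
c = 1
f = 49 (f = 7² = 49)
T(h, q) = 49
212*(9*(-6 + (0 + 6)*((c*1)*T(0, -2)))) = 212*(9*(-6 + (0 + 6)*((1*1)*49))) = 212*(9*(-6 + 6*(1*49))) = 212*(9*(-6 + 6*49)) = 212*(9*(-6 + 294)) = 212*(9*288) = 212*2592 = 549504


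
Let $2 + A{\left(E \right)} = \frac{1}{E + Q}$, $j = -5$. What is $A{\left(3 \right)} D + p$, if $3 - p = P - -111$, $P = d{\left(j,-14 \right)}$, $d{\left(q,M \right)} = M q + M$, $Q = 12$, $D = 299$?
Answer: $- \frac{11131}{15} \approx -742.07$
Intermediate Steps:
$d{\left(q,M \right)} = M + M q$
$P = 56$ ($P = - 14 \left(1 - 5\right) = \left(-14\right) \left(-4\right) = 56$)
$A{\left(E \right)} = -2 + \frac{1}{12 + E}$ ($A{\left(E \right)} = -2 + \frac{1}{E + 12} = -2 + \frac{1}{12 + E}$)
$p = -164$ ($p = 3 - \left(56 - -111\right) = 3 - \left(56 + 111\right) = 3 - 167 = -164$)
$A{\left(3 \right)} D + p = \frac{-23 - 6}{12 + 3} \cdot 299 - 164 = \frac{-23 - 6}{15} \cdot 299 - 164 = \frac{1}{15} \left(-29\right) 299 - 164 = \left(- \frac{29}{15}\right) 299 - 164 = - \frac{8671}{15} - 164 = - \frac{11131}{15}$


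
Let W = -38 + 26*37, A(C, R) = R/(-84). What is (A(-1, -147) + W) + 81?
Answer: 4027/4 ≈ 1006.8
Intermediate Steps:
A(C, R) = -R/84 (A(C, R) = R*(-1/84) = -R/84)
W = 924 (W = -38 + 962 = 924)
(A(-1, -147) + W) + 81 = (-1/84*(-147) + 924) + 81 = (7/4 + 924) + 81 = 3703/4 + 81 = 4027/4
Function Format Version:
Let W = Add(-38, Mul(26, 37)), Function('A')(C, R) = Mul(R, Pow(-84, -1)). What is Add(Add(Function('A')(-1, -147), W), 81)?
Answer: Rational(4027, 4) ≈ 1006.8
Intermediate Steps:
Function('A')(C, R) = Mul(Rational(-1, 84), R) (Function('A')(C, R) = Mul(R, Rational(-1, 84)) = Mul(Rational(-1, 84), R))
W = 924 (W = Add(-38, 962) = 924)
Add(Add(Function('A')(-1, -147), W), 81) = Add(Add(Mul(Rational(-1, 84), -147), 924), 81) = Add(Add(Rational(7, 4), 924), 81) = Add(Rational(3703, 4), 81) = Rational(4027, 4)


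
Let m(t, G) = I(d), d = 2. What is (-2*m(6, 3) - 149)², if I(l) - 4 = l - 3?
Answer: 24025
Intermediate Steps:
I(l) = 1 + l (I(l) = 4 + (l - 3) = 4 + (-3 + l) = 1 + l)
m(t, G) = 3 (m(t, G) = 1 + 2 = 3)
(-2*m(6, 3) - 149)² = (-2*3 - 149)² = (-6 - 149)² = (-155)² = 24025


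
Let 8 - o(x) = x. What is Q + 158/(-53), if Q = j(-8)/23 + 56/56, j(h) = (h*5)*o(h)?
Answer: -36335/1219 ≈ -29.807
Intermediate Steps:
o(x) = 8 - x
j(h) = 5*h*(8 - h) (j(h) = (h*5)*(8 - h) = (5*h)*(8 - h) = 5*h*(8 - h))
Q = -617/23 (Q = (5*(-8)*(8 - 1*(-8)))/23 + 56/56 = (5*(-8)*(8 + 8))*(1/23) + 56*(1/56) = (5*(-8)*16)*(1/23) + 1 = -640*1/23 + 1 = -640/23 + 1 = -617/23 ≈ -26.826)
Q + 158/(-53) = -617/23 + 158/(-53) = -617/23 + 158*(-1/53) = -617/23 - 158/53 = -36335/1219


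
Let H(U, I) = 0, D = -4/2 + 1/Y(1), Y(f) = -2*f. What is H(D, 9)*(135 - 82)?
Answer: 0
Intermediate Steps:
D = -5/2 (D = -4/2 + 1/(-2*1) = -4*½ + 1/(-2) = -2 + 1*(-½) = -2 - ½ = -5/2 ≈ -2.5000)
H(D, 9)*(135 - 82) = 0*(135 - 82) = 0*53 = 0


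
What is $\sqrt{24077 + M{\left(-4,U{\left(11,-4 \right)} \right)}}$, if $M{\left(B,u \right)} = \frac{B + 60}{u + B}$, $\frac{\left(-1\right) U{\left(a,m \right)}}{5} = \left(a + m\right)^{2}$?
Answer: $\frac{\sqrt{1492784133}}{249} \approx 155.17$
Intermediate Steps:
$U{\left(a,m \right)} = - 5 \left(a + m\right)^{2}$
$M{\left(B,u \right)} = \frac{60 + B}{B + u}$
$\sqrt{24077 + M{\left(-4,U{\left(11,-4 \right)} \right)}} = \sqrt{24077 + \frac{60 - 4}{-4 - 5 \left(11 - 4\right)^{2}}} = \sqrt{24077 + \frac{1}{-4 - 5 \cdot 7^{2}} \cdot 56} = \sqrt{24077 + \frac{1}{-4 - 245} \cdot 56} = \sqrt{24077 + \frac{1}{-249} \cdot 56} = \sqrt{24077 - \frac{56}{249}} = \sqrt{\frac{5995117}{249}} = \frac{\sqrt{1492784133}}{249}$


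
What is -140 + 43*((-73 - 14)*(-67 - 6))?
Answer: 272953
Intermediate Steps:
-140 + 43*((-73 - 14)*(-67 - 6)) = -140 + 43*(-87*(-73)) = -140 + 43*6351 = -140 + 273093 = 272953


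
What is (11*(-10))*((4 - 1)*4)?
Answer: -1320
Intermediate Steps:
(11*(-10))*((4 - 1)*4) = -330*4 = -110*12 = -1320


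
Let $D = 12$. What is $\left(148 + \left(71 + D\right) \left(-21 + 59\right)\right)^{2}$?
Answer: $10903204$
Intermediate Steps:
$\left(148 + \left(71 + D\right) \left(-21 + 59\right)\right)^{2} = \left(148 + \left(71 + 12\right) \left(-21 + 59\right)\right)^{2} = \left(148 + 83 \cdot 38\right)^{2} = \left(148 + 3154\right)^{2} = 3302^{2} = 10903204$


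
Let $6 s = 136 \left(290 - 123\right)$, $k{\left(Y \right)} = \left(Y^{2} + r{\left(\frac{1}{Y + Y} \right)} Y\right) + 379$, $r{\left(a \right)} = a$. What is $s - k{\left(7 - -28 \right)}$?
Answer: $\frac{13085}{6} \approx 2180.8$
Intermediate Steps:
$k{\left(Y \right)} = \frac{759}{2} + Y^{2}$ ($k{\left(Y \right)} = \left(Y^{2} + \frac{Y}{Y + Y}\right) + 379 = \left(Y^{2} + \frac{Y}{2 Y}\right) + 379 = \left(Y^{2} + \frac{1}{2 Y} Y\right) + 379 = \left(Y^{2} + \frac{1}{2}\right) + 379 = \left(\frac{1}{2} + Y^{2}\right) + 379 = \frac{759}{2} + Y^{2}$)
$s = \frac{11356}{3}$ ($s = \frac{136 \left(290 - 123\right)}{6} = \frac{136 \cdot 167}{6} = \frac{1}{6} \cdot 22712 = \frac{11356}{3} \approx 3785.3$)
$s - k{\left(7 - -28 \right)} = \frac{11356}{3} - \left(\frac{759}{2} + \left(7 - -28\right)^{2}\right) = \frac{11356}{3} - \left(\frac{759}{2} + \left(7 + 28\right)^{2}\right) = \frac{11356}{3} - \left(\frac{759}{2} + 35^{2}\right) = \frac{11356}{3} - \left(\frac{759}{2} + 1225\right) = \frac{11356}{3} - \frac{3209}{2} = \frac{13085}{6}$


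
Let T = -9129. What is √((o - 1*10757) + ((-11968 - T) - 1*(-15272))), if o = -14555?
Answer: 9*I*√159 ≈ 113.49*I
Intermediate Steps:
√((o - 1*10757) + ((-11968 - T) - 1*(-15272))) = √((-14555 - 1*10757) + ((-11968 - 1*(-9129)) - 1*(-15272))) = √((-14555 - 10757) + ((-11968 + 9129) + 15272)) = √(-25312 + (-2839 + 15272)) = √(-25312 + 12433) = √(-12879) = 9*I*√159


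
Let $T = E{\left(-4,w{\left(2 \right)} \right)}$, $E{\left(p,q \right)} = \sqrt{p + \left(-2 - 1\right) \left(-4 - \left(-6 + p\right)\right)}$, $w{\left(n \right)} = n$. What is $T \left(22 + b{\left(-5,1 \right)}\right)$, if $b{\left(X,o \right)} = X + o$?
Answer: $18 i \sqrt{22} \approx 84.427 i$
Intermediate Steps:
$E{\left(p,q \right)} = \sqrt{-6 + 4 p}$ ($E{\left(p,q \right)} = \sqrt{p - 3 \left(-4 - \left(-6 + p\right)\right)} = \sqrt{p - 3 \left(2 - p\right)} = \sqrt{p + \left(-6 + 3 p\right)} = \sqrt{-6 + 4 p}$)
$T = i \sqrt{22}$ ($T = \sqrt{-6 + 4 \left(-4\right)} = \sqrt{-6 - 16} = \sqrt{-22} = i \sqrt{22} \approx 4.6904 i$)
$T \left(22 + b{\left(-5,1 \right)}\right) = i \sqrt{22} \left(22 + \left(-5 + 1\right)\right) = i \sqrt{22} \left(22 - 4\right) = i \sqrt{22} \cdot 18 = 18 i \sqrt{22}$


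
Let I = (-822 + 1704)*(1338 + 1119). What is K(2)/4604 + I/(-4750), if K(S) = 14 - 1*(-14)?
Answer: -1247134462/2733625 ≈ -456.22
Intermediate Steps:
I = 2167074 (I = 882*2457 = 2167074)
K(S) = 28 (K(S) = 14 + 14 = 28)
K(2)/4604 + I/(-4750) = 28/4604 + 2167074/(-4750) = 28*(1/4604) + 2167074*(-1/4750) = 7/1151 - 1083537/2375 = -1247134462/2733625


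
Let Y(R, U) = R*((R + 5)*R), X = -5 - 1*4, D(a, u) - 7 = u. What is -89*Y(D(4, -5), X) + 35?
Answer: -2457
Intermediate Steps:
D(a, u) = 7 + u
X = -9 (X = -5 - 4 = -9)
Y(R, U) = R²*(5 + R) (Y(R, U) = R*((5 + R)*R) = R*(R*(5 + R)) = R²*(5 + R))
-89*Y(D(4, -5), X) + 35 = -89*(7 - 5)²*(5 + (7 - 5)) + 35 = -89*2²*(5 + 2) + 35 = -356*7 + 35 = -89*28 + 35 = -2492 + 35 = -2457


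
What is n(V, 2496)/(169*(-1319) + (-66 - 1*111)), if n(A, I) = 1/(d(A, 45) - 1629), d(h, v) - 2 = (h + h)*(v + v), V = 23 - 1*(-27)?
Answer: -1/1644827824 ≈ -6.0797e-10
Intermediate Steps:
V = 50 (V = 23 + 27 = 50)
d(h, v) = 2 + 4*h*v (d(h, v) = 2 + (h + h)*(v + v) = 2 + (2*h)*(2*v) = 2 + 4*h*v)
n(A, I) = 1/(-1627 + 180*A) (n(A, I) = 1/((2 + 4*A*45) - 1629) = 1/((2 + 180*A) - 1629) = 1/(-1627 + 180*A))
n(V, 2496)/(169*(-1319) + (-66 - 1*111)) = 1/((-1627 + 180*50)*(169*(-1319) + (-66 - 1*111))) = 1/((-1627 + 9000)*(-222911 + (-66 - 111))) = 1/(7373*(-222911 - 177)) = (1/7373)/(-223088) = (1/7373)*(-1/223088) = -1/1644827824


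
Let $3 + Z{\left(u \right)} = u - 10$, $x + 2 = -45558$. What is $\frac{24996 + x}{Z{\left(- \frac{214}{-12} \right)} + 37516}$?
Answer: $- \frac{123384}{225125} \approx -0.54807$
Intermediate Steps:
$x = -45560$ ($x = -2 - 45558 = -45560$)
$Z{\left(u \right)} = -13 + u$ ($Z{\left(u \right)} = -3 + \left(u - 10\right) = -3 + \left(-10 + u\right) = -13 + u$)
$\frac{24996 + x}{Z{\left(- \frac{214}{-12} \right)} + 37516} = \frac{24996 - 45560}{\left(-13 - \frac{214}{-12}\right) + 37516} = - \frac{20564}{\left(-13 - - \frac{107}{6}\right) + 37516} = - \frac{20564}{\left(-13 + \frac{107}{6}\right) + 37516} = - \frac{20564}{\frac{29}{6} + 37516} = - \frac{20564}{\frac{225125}{6}} = \left(-20564\right) \frac{6}{225125} = - \frac{123384}{225125}$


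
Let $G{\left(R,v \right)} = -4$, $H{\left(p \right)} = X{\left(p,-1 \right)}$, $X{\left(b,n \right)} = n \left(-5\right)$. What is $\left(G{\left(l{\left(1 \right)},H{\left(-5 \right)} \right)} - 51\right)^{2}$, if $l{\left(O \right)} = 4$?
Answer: $3025$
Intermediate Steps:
$X{\left(b,n \right)} = - 5 n$
$H{\left(p \right)} = 5$ ($H{\left(p \right)} = \left(-5\right) \left(-1\right) = 5$)
$\left(G{\left(l{\left(1 \right)},H{\left(-5 \right)} \right)} - 51\right)^{2} = \left(-4 - 51\right)^{2} = \left(-55\right)^{2} = 3025$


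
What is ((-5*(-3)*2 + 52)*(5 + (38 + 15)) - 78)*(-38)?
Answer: -177764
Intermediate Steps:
((-5*(-3)*2 + 52)*(5 + (38 + 15)) - 78)*(-38) = ((15*2 + 52)*(5 + 53) - 78)*(-38) = ((30 + 52)*58 - 78)*(-38) = (82*58 - 78)*(-38) = (4756 - 78)*(-38) = 4678*(-38) = -177764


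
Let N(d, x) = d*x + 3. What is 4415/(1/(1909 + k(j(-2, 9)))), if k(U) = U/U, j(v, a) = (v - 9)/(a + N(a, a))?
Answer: 8432650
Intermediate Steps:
N(d, x) = 3 + d*x
j(v, a) = (-9 + v)/(3 + a + a**2) (j(v, a) = (v - 9)/(a + (3 + a*a)) = (-9 + v)/(a + (3 + a**2)) = (-9 + v)/(3 + a + a**2))
k(U) = 1
4415/(1/(1909 + k(j(-2, 9)))) = 4415/(1/(1909 + 1)) = 4415/(1/1910) = 4415*1910 = 8432650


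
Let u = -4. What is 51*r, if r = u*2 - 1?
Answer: -459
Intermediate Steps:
r = -9 (r = -4*2 - 1 = -8 - 1 = -9)
51*r = 51*(-9) = -459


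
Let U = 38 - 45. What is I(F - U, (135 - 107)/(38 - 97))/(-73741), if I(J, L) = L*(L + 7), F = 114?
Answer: 10780/256692421 ≈ 4.1996e-5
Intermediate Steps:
U = -7
I(J, L) = L*(7 + L)
I(F - U, (135 - 107)/(38 - 97))/(-73741) = (((135 - 107)/(38 - 97))*(7 + (135 - 107)/(38 - 97)))/(-73741) = ((28/(-59))*(7 + 28/(-59)))*(-1/73741) = ((28*(-1/59))*(7 + 28*(-1/59)))*(-1/73741) = -28*(7 - 28/59)/59*(-1/73741) = -28/59*385/59*(-1/73741) = -10780/3481*(-1/73741) = 10780/256692421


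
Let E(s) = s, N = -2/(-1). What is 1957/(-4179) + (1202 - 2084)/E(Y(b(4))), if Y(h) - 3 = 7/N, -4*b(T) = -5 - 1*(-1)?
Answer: -7397197/54327 ≈ -136.16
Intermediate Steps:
N = 2 (N = -2*(-1) = 2)
b(T) = 1 (b(T) = -(-5 - 1*(-1))/4 = -(-5 + 1)/4 = -1/4*(-4) = 1)
Y(h) = 13/2 (Y(h) = 3 + 7/2 = 13/2)
1957/(-4179) + (1202 - 2084)/E(Y(b(4))) = 1957/(-4179) + (1202 - 2084)/(13/2) = 1957*(-1/4179) - 882*2/13 = -1957/4179 - 1764/13 = -7397197/54327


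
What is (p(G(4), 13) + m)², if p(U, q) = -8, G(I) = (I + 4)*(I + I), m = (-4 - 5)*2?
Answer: 676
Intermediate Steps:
m = -18 (m = -9*2 = -18)
G(I) = 2*I*(4 + I) (G(I) = (4 + I)*(2*I) = 2*I*(4 + I))
(p(G(4), 13) + m)² = (-8 - 18)² = (-26)² = 676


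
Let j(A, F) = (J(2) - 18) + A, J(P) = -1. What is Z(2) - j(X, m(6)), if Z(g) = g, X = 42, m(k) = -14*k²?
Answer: -21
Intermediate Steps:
j(A, F) = -19 + A (j(A, F) = (-1 - 18) + A = -19 + A)
Z(2) - j(X, m(6)) = 2 - (-19 + 42) = 2 - 1*23 = 2 - 23 = -21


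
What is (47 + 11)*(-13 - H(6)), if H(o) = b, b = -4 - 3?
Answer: -348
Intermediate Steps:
b = -7
H(o) = -7
(47 + 11)*(-13 - H(6)) = (47 + 11)*(-13 - 1*(-7)) = 58*(-13 + 7) = 58*(-6) = -348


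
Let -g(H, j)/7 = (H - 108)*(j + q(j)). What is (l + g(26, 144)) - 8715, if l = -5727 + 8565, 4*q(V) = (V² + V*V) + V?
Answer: 6048675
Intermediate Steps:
q(V) = V²/2 + V/4 (q(V) = ((V² + V*V) + V)/4 = ((V² + V²) + V)/4 = (2*V² + V)/4 = (V + 2*V²)/4 = V²/2 + V/4)
g(H, j) = -7*(-108 + H)*(j + j*(1 + 2*j)/4) (g(H, j) = -7*(H - 108)*(j + j*(1 + 2*j)/4) = -7*(-108 + H)*(j + j*(1 + 2*j)/4))
l = 2838
(l + g(26, 144)) - 8715 = (2838 + (7/4)*144*(540 - 5*26 + 216*144 - 2*26*144)) - 8715 = (2838 + (7/4)*144*(540 - 130 + 31104 - 7488)) - 8715 = (2838 + (7/4)*144*24026) - 8715 = (2838 + 6054552) - 8715 = 6057390 - 8715 = 6048675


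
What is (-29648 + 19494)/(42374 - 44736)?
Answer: 5077/1181 ≈ 4.2989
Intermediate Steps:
(-29648 + 19494)/(42374 - 44736) = -10154/(-2362) = -10154*(-1/2362) = 5077/1181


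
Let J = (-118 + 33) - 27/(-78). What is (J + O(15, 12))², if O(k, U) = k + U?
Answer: 2247001/676 ≈ 3324.0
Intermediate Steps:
O(k, U) = U + k
J = -2201/26 (J = -85 - 27*(-1/78) = -85 + 9/26 = -2201/26 ≈ -84.654)
(J + O(15, 12))² = (-2201/26 + (12 + 15))² = (-2201/26 + 27)² = (-1499/26)² = 2247001/676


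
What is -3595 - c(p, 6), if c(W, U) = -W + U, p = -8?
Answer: -3609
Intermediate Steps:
c(W, U) = U - W
-3595 - c(p, 6) = -3595 - (6 - 1*(-8)) = -3595 - (6 + 8) = -3595 - 1*14 = -3595 - 14 = -3609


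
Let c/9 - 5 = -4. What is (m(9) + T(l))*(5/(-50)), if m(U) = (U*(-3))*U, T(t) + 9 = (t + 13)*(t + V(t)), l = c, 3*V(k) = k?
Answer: -6/5 ≈ -1.2000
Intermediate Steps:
c = 9 (c = 45 + 9*(-4) = 45 - 36 = 9)
V(k) = k/3
l = 9
T(t) = -9 + 4*t*(13 + t)/3 (T(t) = -9 + (t + 13)*(t + t/3) = -9 + (13 + t)*(4*t/3) = -9 + 4*t*(13 + t)/3)
m(U) = -3*U² (m(U) = (-3*U)*U = -3*U²)
(m(9) + T(l))*(5/(-50)) = (-3*9² + (-9 + (4/3)*9² + (52/3)*9))*(5/(-50)) = (-3*81 + (-9 + (4/3)*81 + 156))*(5*(-1/50)) = (-243 + (-9 + 108 + 156))*(-⅒) = (-243 + 255)*(-⅒) = 12*(-⅒) = -6/5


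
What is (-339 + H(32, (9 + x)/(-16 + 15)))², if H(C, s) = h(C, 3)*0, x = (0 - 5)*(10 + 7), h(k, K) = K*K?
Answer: 114921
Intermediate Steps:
h(k, K) = K²
x = -85 (x = -5*17 = -85)
H(C, s) = 0 (H(C, s) = 3²*0 = 9*0 = 0)
(-339 + H(32, (9 + x)/(-16 + 15)))² = (-339 + 0)² = (-339)² = 114921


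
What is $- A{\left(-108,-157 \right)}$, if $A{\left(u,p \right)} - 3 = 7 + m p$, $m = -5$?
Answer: $-795$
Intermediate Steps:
$A{\left(u,p \right)} = 10 - 5 p$ ($A{\left(u,p \right)} = 3 - \left(-7 + 5 p\right) = 10 - 5 p$)
$- A{\left(-108,-157 \right)} = - (10 - -785) = - (10 + 785) = \left(-1\right) 795 = -795$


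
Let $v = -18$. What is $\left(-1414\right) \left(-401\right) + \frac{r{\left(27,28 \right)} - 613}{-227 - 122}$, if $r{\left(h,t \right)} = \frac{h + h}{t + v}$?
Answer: $\frac{989442468}{1745} \approx 5.6702 \cdot 10^{5}$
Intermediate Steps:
$r{\left(h,t \right)} = \frac{2 h}{-18 + t}$ ($r{\left(h,t \right)} = \frac{h + h}{t - 18} = \frac{2 h}{-18 + t}$)
$\left(-1414\right) \left(-401\right) + \frac{r{\left(27,28 \right)} - 613}{-227 - 122} = \left(-1414\right) \left(-401\right) + \frac{2 \cdot 27 \frac{1}{-18 + 28} - 613}{-227 - 122} = 567014 + \frac{2 \cdot 27 \cdot \frac{1}{10} - 613}{-349} = 567014 + \left(2 \cdot 27 \cdot \frac{1}{10} - 613\right) \left(- \frac{1}{349}\right) = 567014 + \left(\frac{27}{5} - 613\right) \left(- \frac{1}{349}\right) = 567014 - - \frac{3038}{1745} = 567014 + \frac{3038}{1745} = \frac{989442468}{1745}$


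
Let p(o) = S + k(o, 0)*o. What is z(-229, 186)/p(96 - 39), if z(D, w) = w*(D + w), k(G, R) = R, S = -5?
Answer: 7998/5 ≈ 1599.6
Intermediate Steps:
p(o) = -5 (p(o) = -5 + 0*o = -5 + 0 = -5)
z(-229, 186)/p(96 - 39) = (186*(-229 + 186))/(-5) = (186*(-43))*(-⅕) = -7998*(-⅕) = 7998/5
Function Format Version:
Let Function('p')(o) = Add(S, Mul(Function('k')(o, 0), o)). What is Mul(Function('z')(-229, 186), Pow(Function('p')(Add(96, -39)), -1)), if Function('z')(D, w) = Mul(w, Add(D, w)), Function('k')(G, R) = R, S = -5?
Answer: Rational(7998, 5) ≈ 1599.6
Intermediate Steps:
Function('p')(o) = -5 (Function('p')(o) = Add(-5, Mul(0, o)) = Add(-5, 0) = -5)
Mul(Function('z')(-229, 186), Pow(Function('p')(Add(96, -39)), -1)) = Mul(Mul(186, Add(-229, 186)), Pow(-5, -1)) = Mul(Mul(186, -43), Rational(-1, 5)) = Mul(-7998, Rational(-1, 5)) = Rational(7998, 5)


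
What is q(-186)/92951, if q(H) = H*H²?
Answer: -6434856/92951 ≈ -69.229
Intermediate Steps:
q(H) = H³
q(-186)/92951 = (-186)³/92951 = -6434856*1/92951 = -6434856/92951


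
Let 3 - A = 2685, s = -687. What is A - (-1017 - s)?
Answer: -2352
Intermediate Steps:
A = -2682 (A = 3 - 1*2685 = 3 - 2685 = -2682)
A - (-1017 - s) = -2682 - (-1017 - 1*(-687)) = -2682 - (-1017 + 687) = -2682 - 1*(-330) = -2682 + 330 = -2352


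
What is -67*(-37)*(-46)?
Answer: -114034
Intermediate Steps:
-67*(-37)*(-46) = 2479*(-46) = -114034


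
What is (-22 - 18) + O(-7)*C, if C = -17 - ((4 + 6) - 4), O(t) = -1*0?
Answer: -40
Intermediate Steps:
O(t) = 0
C = -23 (C = -17 - (10 - 4) = -17 - 1*6 = -17 - 6 = -23)
(-22 - 18) + O(-7)*C = (-22 - 18) + 0*(-23) = -40 + 0 = -40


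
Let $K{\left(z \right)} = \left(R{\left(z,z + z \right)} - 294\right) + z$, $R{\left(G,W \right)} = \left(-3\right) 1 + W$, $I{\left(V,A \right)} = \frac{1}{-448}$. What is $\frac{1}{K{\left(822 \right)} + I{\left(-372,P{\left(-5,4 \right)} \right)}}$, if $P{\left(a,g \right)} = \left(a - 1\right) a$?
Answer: $\frac{448}{971711} \approx 0.00046104$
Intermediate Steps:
$P{\left(a,g \right)} = a \left(-1 + a\right)$ ($P{\left(a,g \right)} = \left(-1 + a\right) a = a \left(-1 + a\right)$)
$I{\left(V,A \right)} = - \frac{1}{448}$
$R{\left(G,W \right)} = -3 + W$
$K{\left(z \right)} = -297 + 3 z$ ($K{\left(z \right)} = \left(\left(-3 + \left(z + z\right)\right) - 294\right) + z = \left(\left(-3 + 2 z\right) - 294\right) + z = \left(-297 + 2 z\right) + z = -297 + 3 z$)
$\frac{1}{K{\left(822 \right)} + I{\left(-372,P{\left(-5,4 \right)} \right)}} = \frac{1}{\left(-297 + 3 \cdot 822\right) - \frac{1}{448}} = \frac{1}{\left(-297 + 2466\right) - \frac{1}{448}} = \frac{1}{2169 - \frac{1}{448}} = \frac{1}{\frac{971711}{448}} = \frac{448}{971711}$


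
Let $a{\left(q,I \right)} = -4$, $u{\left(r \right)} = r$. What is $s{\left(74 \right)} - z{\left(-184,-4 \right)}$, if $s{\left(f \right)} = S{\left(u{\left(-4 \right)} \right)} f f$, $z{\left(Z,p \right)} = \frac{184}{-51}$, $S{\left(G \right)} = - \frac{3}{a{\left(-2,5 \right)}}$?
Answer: $\frac{209641}{51} \approx 4110.6$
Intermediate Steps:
$S{\left(G \right)} = \frac{3}{4}$ ($S{\left(G \right)} = - \frac{3}{-4} = \left(-3\right) \left(- \frac{1}{4}\right) = \frac{3}{4}$)
$z{\left(Z,p \right)} = - \frac{184}{51}$ ($z{\left(Z,p \right)} = 184 \left(- \frac{1}{51}\right) = - \frac{184}{51}$)
$s{\left(f \right)} = \frac{3 f^{2}}{4}$ ($s{\left(f \right)} = \frac{3 f}{4} f = \frac{3 f^{2}}{4}$)
$s{\left(74 \right)} - z{\left(-184,-4 \right)} = \frac{3 \cdot 74^{2}}{4} - - \frac{184}{51} = \frac{3}{4} \cdot 5476 + \frac{184}{51} = 4107 + \frac{184}{51} = \frac{209641}{51}$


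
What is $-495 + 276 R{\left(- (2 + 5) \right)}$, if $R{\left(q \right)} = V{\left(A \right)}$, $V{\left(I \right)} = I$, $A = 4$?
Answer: $609$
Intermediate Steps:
$R{\left(q \right)} = 4$
$-495 + 276 R{\left(- (2 + 5) \right)} = -495 + 276 \cdot 4 = -495 + 1104 = 609$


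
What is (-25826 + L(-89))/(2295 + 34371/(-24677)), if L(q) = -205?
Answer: -214122329/18866448 ≈ -11.349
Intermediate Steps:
(-25826 + L(-89))/(2295 + 34371/(-24677)) = (-25826 - 205)/(2295 + 34371/(-24677)) = -26031/(2295 + 34371*(-1/24677)) = -26031/(2295 - 34371/24677) = -26031/56599344/24677 = -26031*24677/56599344 = -214122329/18866448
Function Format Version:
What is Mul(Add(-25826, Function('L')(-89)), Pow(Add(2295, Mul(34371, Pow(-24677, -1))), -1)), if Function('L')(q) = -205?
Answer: Rational(-214122329, 18866448) ≈ -11.349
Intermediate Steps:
Mul(Add(-25826, Function('L')(-89)), Pow(Add(2295, Mul(34371, Pow(-24677, -1))), -1)) = Mul(Add(-25826, -205), Pow(Add(2295, Mul(34371, Pow(-24677, -1))), -1)) = Mul(-26031, Pow(Add(2295, Mul(34371, Rational(-1, 24677))), -1)) = Mul(-26031, Pow(Add(2295, Rational(-34371, 24677)), -1)) = Mul(-26031, Pow(Rational(56599344, 24677), -1)) = Mul(-26031, Rational(24677, 56599344)) = Rational(-214122329, 18866448)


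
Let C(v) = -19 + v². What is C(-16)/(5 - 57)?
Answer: -237/52 ≈ -4.5577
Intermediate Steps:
C(-16)/(5 - 57) = (-19 + (-16)²)/(5 - 57) = (-19 + 256)/(-52) = -1/52*237 = -237/52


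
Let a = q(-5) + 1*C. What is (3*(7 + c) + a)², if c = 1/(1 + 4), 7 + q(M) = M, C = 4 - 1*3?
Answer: 2809/25 ≈ 112.36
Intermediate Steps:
C = 1 (C = 4 - 3 = 1)
q(M) = -7 + M
c = ⅕ (c = 1/5 = ⅕ ≈ 0.20000)
a = -11 (a = (-7 - 5) + 1*1 = -12 + 1 = -11)
(3*(7 + c) + a)² = (3*(7 + ⅕) - 11)² = (3*(36/5) - 11)² = (108/5 - 11)² = (53/5)² = 2809/25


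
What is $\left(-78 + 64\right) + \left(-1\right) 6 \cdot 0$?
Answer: $-14$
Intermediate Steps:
$\left(-78 + 64\right) + \left(-1\right) 6 \cdot 0 = -14 - 0 = -14 + 0 = -14$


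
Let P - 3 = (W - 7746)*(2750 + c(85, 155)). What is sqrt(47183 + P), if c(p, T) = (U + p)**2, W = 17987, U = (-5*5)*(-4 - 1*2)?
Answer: sqrt(593769161) ≈ 24367.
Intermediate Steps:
U = 150 (U = -25*(-4 - 2) = -25*(-6) = 150)
c(p, T) = (150 + p)**2
P = 593721978 (P = 3 + (17987 - 7746)*(2750 + (150 + 85)**2) = 3 + 10241*(2750 + 235**2) = 3 + 10241*(2750 + 55225) = 3 + 10241*57975 = 3 + 593721975 = 593721978)
sqrt(47183 + P) = sqrt(47183 + 593721978) = sqrt(593769161)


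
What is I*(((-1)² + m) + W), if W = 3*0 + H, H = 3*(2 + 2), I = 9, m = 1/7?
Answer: 828/7 ≈ 118.29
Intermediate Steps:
m = ⅐ ≈ 0.14286
H = 12 (H = 3*4 = 12)
W = 12 (W = 3*0 + 12 = 0 + 12 = 12)
I*(((-1)² + m) + W) = 9*(((-1)² + ⅐) + 12) = 9*((1 + ⅐) + 12) = 9*(8/7 + 12) = 9*(92/7) = 828/7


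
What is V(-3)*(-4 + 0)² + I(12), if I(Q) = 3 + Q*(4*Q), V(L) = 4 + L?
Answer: 595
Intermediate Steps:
I(Q) = 3 + 4*Q²
V(-3)*(-4 + 0)² + I(12) = (4 - 3)*(-4 + 0)² + (3 + 4*12²) = 1*(-4)² + (3 + 4*144) = 1*16 + (3 + 576) = 16 + 579 = 595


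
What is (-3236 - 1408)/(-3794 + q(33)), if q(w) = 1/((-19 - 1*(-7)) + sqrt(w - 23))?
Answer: 787015584/642981827 - 1548*sqrt(10)/642981827 ≈ 1.2240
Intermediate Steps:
q(w) = 1/(-12 + sqrt(-23 + w)) (q(w) = 1/((-19 + 7) + sqrt(-23 + w)) = 1/(-12 + sqrt(-23 + w)))
(-3236 - 1408)/(-3794 + q(33)) = (-3236 - 1408)/(-3794 + 1/(-12 + sqrt(-23 + 33))) = -4644/(-3794 + 1/(-12 + sqrt(10)))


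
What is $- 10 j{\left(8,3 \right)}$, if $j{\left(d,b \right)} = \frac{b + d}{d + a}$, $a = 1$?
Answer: $- \frac{110}{9} \approx -12.222$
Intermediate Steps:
$j{\left(d,b \right)} = \frac{b + d}{1 + d}$ ($j{\left(d,b \right)} = \frac{b + d}{d + 1} = \frac{b + d}{1 + d}$)
$- 10 j{\left(8,3 \right)} = - 10 \frac{3 + 8}{1 + 8} = - 10 \cdot \frac{1}{9} \cdot 11 = \left(-10\right) \frac{11}{9} = - \frac{110}{9}$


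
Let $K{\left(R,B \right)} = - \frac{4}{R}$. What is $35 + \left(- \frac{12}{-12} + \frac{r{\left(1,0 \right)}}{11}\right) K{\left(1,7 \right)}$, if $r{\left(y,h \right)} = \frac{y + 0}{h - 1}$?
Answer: $\frac{345}{11} \approx 31.364$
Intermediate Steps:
$r{\left(y,h \right)} = \frac{y}{-1 + h}$
$35 + \left(- \frac{12}{-12} + \frac{r{\left(1,0 \right)}}{11}\right) K{\left(1,7 \right)} = 35 + \left(- \frac{12}{-12} + \frac{1 \frac{1}{-1 + 0}}{11}\right) \left(- \frac{4}{1}\right) = 35 + \left(\left(-12\right) \left(- \frac{1}{12}\right) + 1 \frac{1}{-1} \cdot \frac{1}{11}\right) \left(\left(-4\right) 1\right) = 35 + \left(1 + 1 \left(-1\right) \frac{1}{11}\right) \left(-4\right) = 35 + \left(1 - \frac{1}{11}\right) \left(-4\right) = 35 + \frac{10}{11} \left(-4\right) = 35 - \frac{40}{11} = \frac{345}{11}$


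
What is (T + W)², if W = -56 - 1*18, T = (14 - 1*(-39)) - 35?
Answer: 3136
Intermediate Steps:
T = 18 (T = (14 + 39) - 35 = 53 - 35 = 18)
W = -74 (W = -56 - 18 = -74)
(T + W)² = (18 - 74)² = (-56)² = 3136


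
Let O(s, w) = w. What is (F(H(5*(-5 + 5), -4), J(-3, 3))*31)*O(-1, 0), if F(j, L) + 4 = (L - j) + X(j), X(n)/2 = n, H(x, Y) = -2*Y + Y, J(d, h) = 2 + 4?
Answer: 0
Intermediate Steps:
J(d, h) = 6
H(x, Y) = -Y
X(n) = 2*n
F(j, L) = -4 + L + j (F(j, L) = -4 + ((L - j) + 2*j) = -4 + (L + j) = -4 + L + j)
(F(H(5*(-5 + 5), -4), J(-3, 3))*31)*O(-1, 0) = ((-4 + 6 - 1*(-4))*31)*0 = ((-4 + 6 + 4)*31)*0 = (6*31)*0 = 186*0 = 0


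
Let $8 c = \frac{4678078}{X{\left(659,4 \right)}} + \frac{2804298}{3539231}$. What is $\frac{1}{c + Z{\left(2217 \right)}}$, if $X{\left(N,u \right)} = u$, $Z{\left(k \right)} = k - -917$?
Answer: $\frac{56627696}{8455876146869} \approx 6.6968 \cdot 10^{-6}$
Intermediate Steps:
$Z{\left(k \right)} = 917 + k$ ($Z{\left(k \right)} = k + 917 = 917 + k$)
$c = \frac{8278404947605}{56627696}$ ($c = \frac{\frac{4678078}{4} + \frac{2804298}{3539231}}{8} = \frac{4678078 \cdot \frac{1}{4} + 2804298 \cdot \frac{1}{3539231}}{8} = \frac{\frac{2339039}{2} + \frac{2804298}{3539231}}{8} = \frac{1}{8} \cdot \frac{8278404947605}{7078462} = \frac{8278404947605}{56627696} \approx 1.4619 \cdot 10^{5}$)
$\frac{1}{c + Z{\left(2217 \right)}} = \frac{1}{\frac{8278404947605}{56627696} + \left(917 + 2217\right)} = \frac{1}{\frac{8278404947605}{56627696} + 3134} = \frac{1}{\frac{8455876146869}{56627696}} = \frac{56627696}{8455876146869}$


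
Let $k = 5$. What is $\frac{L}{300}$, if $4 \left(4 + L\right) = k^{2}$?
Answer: $\frac{3}{400} \approx 0.0075$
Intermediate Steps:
$L = \frac{9}{4}$ ($L = -4 + \frac{5^{2}}{4} = -4 + \frac{1}{4} \cdot 25 = -4 + \frac{25}{4} = \frac{9}{4} \approx 2.25$)
$\frac{L}{300} = \frac{9}{4 \cdot 300} = \frac{9}{4} \cdot \frac{1}{300} = \frac{3}{400}$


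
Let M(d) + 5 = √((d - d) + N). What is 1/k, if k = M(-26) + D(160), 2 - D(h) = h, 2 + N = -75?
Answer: -163/26646 - I*√77/26646 ≈ -0.0061172 - 0.00032932*I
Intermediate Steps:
N = -77 (N = -2 - 75 = -77)
D(h) = 2 - h
M(d) = -5 + I*√77 (M(d) = -5 + √((d - d) - 77) = -5 + √(0 - 77) = -5 + √(-77) = -5 + I*√77)
k = -163 + I*√77 (k = (-5 + I*√77) + (2 - 1*160) = (-5 + I*√77) + (2 - 160) = (-5 + I*√77) - 158 = -163 + I*√77 ≈ -163.0 + 8.775*I)
1/k = 1/(-163 + I*√77)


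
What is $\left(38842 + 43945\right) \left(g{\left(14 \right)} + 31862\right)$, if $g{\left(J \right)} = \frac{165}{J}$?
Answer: $\frac{36942291371}{14} \approx 2.6387 \cdot 10^{9}$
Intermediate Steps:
$\left(38842 + 43945\right) \left(g{\left(14 \right)} + 31862\right) = \left(38842 + 43945\right) \left(\frac{165}{14} + 31862\right) = 82787 \left(165 \cdot \frac{1}{14} + 31862\right) = 82787 \left(\frac{165}{14} + 31862\right) = 82787 \cdot \frac{446233}{14} = \frac{36942291371}{14}$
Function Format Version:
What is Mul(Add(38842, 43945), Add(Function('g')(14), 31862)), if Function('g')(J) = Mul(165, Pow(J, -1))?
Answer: Rational(36942291371, 14) ≈ 2.6387e+9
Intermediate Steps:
Mul(Add(38842, 43945), Add(Function('g')(14), 31862)) = Mul(Add(38842, 43945), Add(Mul(165, Pow(14, -1)), 31862)) = Mul(82787, Add(Mul(165, Rational(1, 14)), 31862)) = Mul(82787, Add(Rational(165, 14), 31862)) = Mul(82787, Rational(446233, 14)) = Rational(36942291371, 14)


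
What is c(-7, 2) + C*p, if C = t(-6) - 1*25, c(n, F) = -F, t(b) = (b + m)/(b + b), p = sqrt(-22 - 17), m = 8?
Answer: -2 - 151*I*sqrt(39)/6 ≈ -2.0 - 157.17*I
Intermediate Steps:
p = I*sqrt(39) (p = sqrt(-39) = I*sqrt(39) ≈ 6.245*I)
t(b) = (8 + b)/(2*b) (t(b) = (b + 8)/(b + b) = (8 + b)/((2*b)) = (8 + b)*(1/(2*b)) = (8 + b)/(2*b))
C = -151/6 (C = (1/2)*(8 - 6)/(-6) - 1*25 = (1/2)*(-1/6)*2 - 25 = -1/6 - 25 = -151/6 ≈ -25.167)
c(-7, 2) + C*p = -1*2 - 151*I*sqrt(39)/6 = -2 - 151*I*sqrt(39)/6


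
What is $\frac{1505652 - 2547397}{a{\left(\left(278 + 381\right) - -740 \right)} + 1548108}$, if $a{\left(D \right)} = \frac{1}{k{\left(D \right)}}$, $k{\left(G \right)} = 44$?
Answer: $- \frac{45836780}{68116753} \approx -0.67291$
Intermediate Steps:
$a{\left(D \right)} = \frac{1}{44}$
$\frac{1505652 - 2547397}{a{\left(\left(278 + 381\right) - -740 \right)} + 1548108} = \frac{1505652 - 2547397}{\frac{1}{44} + 1548108} = - \frac{1041745}{\frac{68116753}{44}} = \left(-1041745\right) \frac{44}{68116753} = - \frac{45836780}{68116753}$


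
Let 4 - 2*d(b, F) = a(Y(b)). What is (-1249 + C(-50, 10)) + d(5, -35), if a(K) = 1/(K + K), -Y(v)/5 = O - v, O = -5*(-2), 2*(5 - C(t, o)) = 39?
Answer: -126149/100 ≈ -1261.5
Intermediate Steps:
C(t, o) = -29/2 (C(t, o) = 5 - ½*39 = 5 - 39/2 = -29/2)
O = 10
Y(v) = -50 + 5*v (Y(v) = -5*(10 - v) = -50 + 5*v)
a(K) = 1/(2*K)
d(b, F) = 2 - 1/(4*(-50 + 5*b))
(-1249 + C(-50, 10)) + d(5, -35) = (-1249 - 29/2) + (-401 + 40*5)/(20*(-10 + 5)) = -2527/2 + (1/20)*(-401 + 200)/(-5) = -2527/2 + (1/20)*(-⅕)*(-201) = -2527/2 + 201/100 = -126149/100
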